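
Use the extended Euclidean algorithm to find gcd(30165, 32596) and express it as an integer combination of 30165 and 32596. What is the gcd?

1

Repeated division:
32596 = 1×30165 + 2431
30165 = 12×2431 + 993
2431 = 2×993 + 445
993 = 2×445 + 103
445 = 4×103 + 33
103 = 3×33 + 4
33 = 8×4 + 1
4 = 4×1 + 0
gcd(30165, 32596) = 1.
Working backward:
1 = 33 − 8·4
1 = −8·103 + 25·33
1 = 25·445 − 108·103
1 = −108·993 + 241·445
1 = 241·2431 − 590·993
1 = −590·30165 + 7321·2431
1 = 7321·32596 − 7911·30165
So 1 = (7321)·32596 + (-7911)·30165.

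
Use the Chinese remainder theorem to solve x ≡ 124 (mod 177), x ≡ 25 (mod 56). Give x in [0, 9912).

Write x = 124 + 177·k. Then 177·k ≡ 25 − 124 ≡ 13 (mod 56).
Need 177⁻¹ mod 56. Extended Euclid on (56, 9):
56 = 6·9 + 2
9 = 4·2 + 1
2 = 2·1 + 0
Back-substitute:
1 = 9 − 4·2
1 = −4·56 + 25·9
177⁻¹ ≡ 25 (mod 56), so k ≡ 25·13 ≡ 45 (mod 56).
x = 124 + 177·45 = 8089.

8089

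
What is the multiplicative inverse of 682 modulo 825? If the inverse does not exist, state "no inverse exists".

Euclidean algorithm on 825, 682:
825 = 1×682 + 143
682 = 4×143 + 110
143 = 1×110 + 33
110 = 3×33 + 11
33 = 3×11 + 0
Since gcd = 11 > 1, 682 is not a unit mod 825.

no inverse exists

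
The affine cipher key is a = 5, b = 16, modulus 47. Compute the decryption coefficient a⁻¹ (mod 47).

Extended Euclidean algorithm:
47 = 9*5 + 2
5 = 2*2 + 1
2 = 2*1 + 0
gcd = 1, so the inverse exists. Back-substitute:
1 = 5 − 2·2
1 = −2·47 + 19·5
So 5·19 ≡ 1 (mod 47).

19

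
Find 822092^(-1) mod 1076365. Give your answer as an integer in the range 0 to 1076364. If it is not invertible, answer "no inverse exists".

222653

Extended Euclidean algorithm:
1076365 = 1·822092 + 254273
822092 = 3·254273 + 59273
254273 = 4·59273 + 17181
59273 = 3·17181 + 7730
17181 = 2·7730 + 1721
7730 = 4·1721 + 846
1721 = 2·846 + 29
846 = 29·29 + 5
29 = 5·5 + 4
5 = 1·4 + 1
4 = 4·1 + 0
The gcd is 1. Working backward:
1 = 5 − 4
1 = −29 + 6·5
1 = 6·846 − 175·29
1 = −175·1721 + 356·846
1 = 356·7730 − 1599·1721
1 = −1599·17181 + 3554·7730
1 = 3554·59273 − 12261·17181
1 = −12261·254273 + 52598·59273
1 = 52598·822092 − 170055·254273
1 = −170055·1076365 + 222653·822092
So 822092·222653 ≡ 1 (mod 1076365).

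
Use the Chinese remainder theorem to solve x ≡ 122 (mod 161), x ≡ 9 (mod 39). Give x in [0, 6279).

Write x = 122 + 161·k. Then 161·k ≡ 9 − 122 ≡ 4 (mod 39).
Need 161⁻¹ mod 39. Extended Euclid on (39, 5):
39 = 7*5 + 4
5 = 1*4 + 1
4 = 4*1 + 0
Back-substitute:
1 = 5 − 4
1 = −39 + 8·5
161⁻¹ ≡ 8 (mod 39), so k ≡ 8·4 ≡ 32 (mod 39).
x = 122 + 161·32 = 5274.

5274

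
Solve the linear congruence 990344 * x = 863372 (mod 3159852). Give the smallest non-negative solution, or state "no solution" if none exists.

600646

First find gcd(990344, 3159852):
3159852 = 3*990344 + 188820
990344 = 5*188820 + 46244
188820 = 4*46244 + 3844
46244 = 12*3844 + 116
3844 = 33*116 + 16
116 = 7*16 + 4
16 = 4*4 + 0
gcd = 4 and 4 | 863372, so solutions exist. Divide through by 4: 247586x ≡ 215843 (mod 789963).
Now find 247586⁻¹ mod 789963:
789963 = 3*247586 + 47205
247586 = 5*47205 + 11561
47205 = 4*11561 + 961
11561 = 12*961 + 29
961 = 33*29 + 4
29 = 7*4 + 1
4 = 4*1 + 0
Back-substitute:
1 = 29 − 7·4
1 = −7·961 + 232·29
1 = 232·11561 − 2791·961
1 = −2791·47205 + 11396·11561
1 = 11396·247586 − 59771·47205
1 = −59771·789963 + 190709·247586
So 247586⁻¹ ≡ 190709 (mod 789963).
Then x ≡ 190709·215843 ≡ 600646 (mod 789963); the smallest non-negative solution is x = 600646.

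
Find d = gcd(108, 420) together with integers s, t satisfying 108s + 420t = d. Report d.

12

Apply Euclid's algorithm to 420 and 108:
420 = 3*108 + 96
108 = 1*96 + 12
96 = 8*12 + 0
gcd(108, 420) = 12.
Working backward:
12 = 108 − 96
12 = −420 + 4·108
So 12 = (-1)·420 + (4)·108.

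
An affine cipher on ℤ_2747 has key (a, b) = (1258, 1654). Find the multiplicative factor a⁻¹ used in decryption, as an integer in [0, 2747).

1867

Apply the Euclidean algorithm to 2747 and 1258:
2747 = 2·1258 + 231
1258 = 5·231 + 103
231 = 2·103 + 25
103 = 4·25 + 3
25 = 8·3 + 1
3 = 3·1 + 0
gcd = 1, so the inverse exists. Back-substitute:
1 = 25 − 8·3
1 = −8·103 + 33·25
1 = 33·231 − 74·103
1 = −74·1258 + 403·231
1 = 403·2747 − 880·1258
Thus 1258·(-880) ≡ 1 (mod 2747); reducing, -880 mod 2747 = 1867.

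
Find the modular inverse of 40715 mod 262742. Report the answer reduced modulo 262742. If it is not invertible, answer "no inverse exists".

Run Euclid on (262742, 40715):
262742 = 6*40715 + 18452
40715 = 2*18452 + 3811
18452 = 4*3811 + 3208
3811 = 1*3208 + 603
3208 = 5*603 + 193
603 = 3*193 + 24
193 = 8*24 + 1
24 = 24*1 + 0
Since gcd(40715, 262742) = 1, back-substitute to write 1 as a combination:
1 = 193 − 8·24
1 = −8·603 + 25·193
1 = 25·3208 − 133·603
1 = −133·3811 + 158·3208
1 = 158·18452 − 765·3811
1 = −765·40715 + 1688·18452
1 = 1688·262742 − 10893·40715
Hence 40715⁻¹ ≡ -10893 ≡ 251849 (mod 262742).

251849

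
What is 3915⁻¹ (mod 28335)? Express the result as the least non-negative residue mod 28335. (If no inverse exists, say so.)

no inverse exists

Euclidean algorithm on 28335, 3915:
28335 = 7×3915 + 930
3915 = 4×930 + 195
930 = 4×195 + 150
195 = 1×150 + 45
150 = 3×45 + 15
45 = 3×15 + 0
gcd(3915, 28335) = 15 ≠ 1, so 3915 has no multiplicative inverse modulo 28335.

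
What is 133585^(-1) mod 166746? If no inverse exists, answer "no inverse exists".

gcd(166746, 133585) by repeated division:
166746 = 1*133585 + 33161
133585 = 4*33161 + 941
33161 = 35*941 + 226
941 = 4*226 + 37
226 = 6*37 + 4
37 = 9*4 + 1
4 = 4*1 + 0
Since gcd(133585, 166746) = 1, back-substitute to write 1 as a combination:
1 = 37 − 9·4
1 = −9·226 + 55·37
1 = 55·941 − 229·226
1 = −229·33161 + 8070·941
1 = 8070·133585 − 32509·33161
1 = −32509·166746 + 40579·133585
So 133585·40579 ≡ 1 (mod 166746).

40579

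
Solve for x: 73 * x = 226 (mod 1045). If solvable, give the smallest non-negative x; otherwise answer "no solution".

862

First find gcd(73, 1045):
1045 = 14·73 + 23
73 = 3·23 + 4
23 = 5·4 + 3
4 = 1·3 + 1
3 = 3·1 + 0
gcd = 1, so a unique solution mod 1045 exists.
Back-substitute for the Bézout coefficients:
1 = 4 − 3
1 = −23 + 6·4
1 = 6·73 − 19·23
1 = −19·1045 + 272·73
So 73·(272) ≡ 1 (mod 1045), giving 73⁻¹ ≡ 272.
x ≡ 73⁻¹·226 ≡ 272·226 ≡ 862 (mod 1045).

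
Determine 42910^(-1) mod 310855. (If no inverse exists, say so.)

no inverse exists

Compute gcd(42910, 310855):
310855 = 7*42910 + 10485
42910 = 4*10485 + 970
10485 = 10*970 + 785
970 = 1*785 + 185
785 = 4*185 + 45
185 = 4*45 + 5
45 = 9*5 + 0
gcd(42910, 310855) = 5 ≠ 1, so 42910 has no multiplicative inverse modulo 310855.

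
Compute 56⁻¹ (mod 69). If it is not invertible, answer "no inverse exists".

gcd(69, 56) by repeated division:
69 = 1*56 + 13
56 = 4*13 + 4
13 = 3*4 + 1
4 = 4*1 + 0
The gcd is 1. Working backward:
1 = 13 − 3·4
1 = −3·56 + 13·13
1 = 13·69 − 16·56
Hence 56⁻¹ ≡ -16 ≡ 53 (mod 69).

53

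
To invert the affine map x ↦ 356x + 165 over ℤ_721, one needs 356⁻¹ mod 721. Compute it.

Extended Euclidean algorithm:
721 = 2*356 + 9
356 = 39*9 + 5
9 = 1*5 + 4
5 = 1*4 + 1
4 = 4*1 + 0
gcd = 1, so the inverse exists. Back-substitute:
1 = 5 − 4
1 = −9 + 2·5
1 = 2·356 − 79·9
1 = −79·721 + 160·356
So 356·160 ≡ 1 (mod 721).

160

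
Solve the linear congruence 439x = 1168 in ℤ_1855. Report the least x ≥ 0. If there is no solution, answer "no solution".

1152

First find gcd(439, 1855):
1855 = 4·439 + 99
439 = 4·99 + 43
99 = 2·43 + 13
43 = 3·13 + 4
13 = 3·4 + 1
4 = 4·1 + 0
gcd = 1, so a unique solution mod 1855 exists.
Back-substitute for the Bézout coefficients:
1 = 13 − 3·4
1 = −3·43 + 10·13
1 = 10·99 − 23·43
1 = −23·439 + 102·99
1 = 102·1855 − 431·439
So 439·(-431) ≡ 1 (mod 1855), giving 439⁻¹ ≡ 1424.
x ≡ 439⁻¹·1168 ≡ 1424·1168 ≡ 1152 (mod 1855).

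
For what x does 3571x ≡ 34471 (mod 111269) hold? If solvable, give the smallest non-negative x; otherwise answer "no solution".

First find gcd(3571, 111269):
111269 = 31·3571 + 568
3571 = 6·568 + 163
568 = 3·163 + 79
163 = 2·79 + 5
79 = 15·5 + 4
5 = 1·4 + 1
4 = 4·1 + 0
gcd = 1, so a unique solution mod 111269 exists.
Back-substitute for the Bézout coefficients:
1 = 5 − 4
1 = −79 + 16·5
1 = 16·163 − 33·79
1 = −33·568 + 115·163
1 = 115·3571 − 723·568
1 = −723·111269 + 22528·3571
So 3571·(22528) ≡ 1 (mod 111269), giving 3571⁻¹ ≡ 22528.
x ≡ 3571⁻¹·34471 ≡ 22528·34471 ≡ 16337 (mod 111269).

16337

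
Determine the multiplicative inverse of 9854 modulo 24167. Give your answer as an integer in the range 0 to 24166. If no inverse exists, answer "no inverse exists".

no inverse exists

Compute gcd(9854, 24167):
24167 = 2·9854 + 4459
9854 = 2·4459 + 936
4459 = 4·936 + 715
936 = 1·715 + 221
715 = 3·221 + 52
221 = 4·52 + 13
52 = 4·13 + 0
Since gcd = 13 > 1, 9854 is not a unit mod 24167.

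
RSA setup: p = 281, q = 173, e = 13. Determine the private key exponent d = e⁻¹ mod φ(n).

φ(n) = (p−1)(q−1) = 280·172 = 48160.
Need d with 13·d ≡ 1 (mod 48160). Apply the extended Euclidean algorithm:
48160 = 3704·13 + 8
13 = 1·8 + 5
8 = 1·5 + 3
5 = 1·3 + 2
3 = 1·2 + 1
2 = 2·1 + 0
Back-substitute:
1 = 3 − 2
1 = −5 + 2·3
1 = 2·8 − 3·5
1 = −3·13 + 5·8
1 = 5·48160 − 18523·13
So 13·(-18523) ≡ 1 (mod 48160), hence d ≡ -18523 ≡ 29637 (mod 48160).

29637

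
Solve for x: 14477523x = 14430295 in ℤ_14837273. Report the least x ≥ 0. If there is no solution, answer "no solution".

First find gcd(14477523, 14837273):
14837273 = 1×14477523 + 359750
14477523 = 40×359750 + 87523
359750 = 4×87523 + 9658
87523 = 9×9658 + 601
9658 = 16×601 + 42
601 = 14×42 + 13
42 = 3×13 + 3
13 = 4×3 + 1
3 = 3×1 + 0
gcd = 1, so a unique solution mod 14837273 exists.
Back-substitute for the Bézout coefficients:
1 = 13 − 4·3
1 = −4·42 + 13·13
1 = 13·601 − 186·42
1 = −186·9658 + 2989·601
1 = 2989·87523 − 27087·9658
1 = −27087·359750 + 111337·87523
1 = 111337·14477523 − 4480567·359750
1 = −4480567·14837273 + 4591904·14477523
So 14477523·(4591904) ≡ 1 (mod 14837273), giving 14477523⁻¹ ≡ 4591904.
x ≡ 14477523⁻¹·14430295 ≡ 4591904·14430295 ≡ 9977330 (mod 14837273).

9977330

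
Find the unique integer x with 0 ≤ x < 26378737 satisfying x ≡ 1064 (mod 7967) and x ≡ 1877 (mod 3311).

10047451

Write x = 1064 + 7967·k. Then 7967·k ≡ 1877 − 1064 ≡ 813 (mod 3311).
Need 7967⁻¹ mod 3311. Extended Euclid on (3311, 1345):
3311 = 2*1345 + 621
1345 = 2*621 + 103
621 = 6*103 + 3
103 = 34*3 + 1
3 = 3*1 + 0
Back-substitute:
1 = 103 − 34·3
1 = −34·621 + 205·103
1 = 205·1345 − 444·621
1 = −444·3311 + 1093·1345
7967⁻¹ ≡ 1093 (mod 3311), so k ≡ 1093·813 ≡ 1261 (mod 3311).
x = 1064 + 7967·1261 = 10047451.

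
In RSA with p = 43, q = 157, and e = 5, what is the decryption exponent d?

2621

φ(n) = (p−1)(q−1) = 42·156 = 6552.
Need d with 5·d ≡ 1 (mod 6552). Apply the extended Euclidean algorithm:
6552 = 1310·5 + 2
5 = 2·2 + 1
2 = 2·1 + 0
Back-substitute:
1 = 5 − 2·2
1 = −2·6552 + 2621·5
So 5·2621 ≡ 1 (mod 6552), hence d = 2621.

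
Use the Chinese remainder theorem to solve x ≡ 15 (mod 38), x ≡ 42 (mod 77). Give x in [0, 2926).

889

Write x = 15 + 38·k. Then 38·k ≡ 42 − 15 ≡ 27 (mod 77).
Need 38⁻¹ mod 77. Extended Euclid on (77, 38):
77 = 2*38 + 1
38 = 38*1 + 0
Back-substitute:
1 = 77 − 2·38
38⁻¹ ≡ 75 (mod 77), so k ≡ 75·27 ≡ 23 (mod 77).
x = 15 + 38·23 = 889.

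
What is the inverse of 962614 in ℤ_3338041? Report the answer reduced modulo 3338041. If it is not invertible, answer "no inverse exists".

786384

Extended Euclidean algorithm:
3338041 = 3*962614 + 450199
962614 = 2*450199 + 62216
450199 = 7*62216 + 14687
62216 = 4*14687 + 3468
14687 = 4*3468 + 815
3468 = 4*815 + 208
815 = 3*208 + 191
208 = 1*191 + 17
191 = 11*17 + 4
17 = 4*4 + 1
4 = 4*1 + 0
gcd = 1, so the inverse exists. Back-substitute:
1 = 17 − 4·4
1 = −4·191 + 45·17
1 = 45·208 − 49·191
1 = −49·815 + 192·208
1 = 192·3468 − 817·815
1 = −817·14687 + 3460·3468
1 = 3460·62216 − 14657·14687
1 = −14657·450199 + 106059·62216
1 = 106059·962614 − 226775·450199
1 = −226775·3338041 + 786384·962614
So 962614·786384 ≡ 1 (mod 3338041).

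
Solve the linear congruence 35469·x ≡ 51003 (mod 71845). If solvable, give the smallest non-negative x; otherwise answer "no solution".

First find gcd(35469, 71845):
71845 = 2*35469 + 907
35469 = 39*907 + 96
907 = 9*96 + 43
96 = 2*43 + 10
43 = 4*10 + 3
10 = 3*3 + 1
3 = 3*1 + 0
gcd = 1, so a unique solution mod 71845 exists.
Back-substitute for the Bézout coefficients:
1 = 10 − 3·3
1 = −3·43 + 13·10
1 = 13·96 − 29·43
1 = −29·907 + 274·96
1 = 274·35469 − 10715·907
1 = −10715·71845 + 21704·35469
So 35469·(21704) ≡ 1 (mod 71845), giving 35469⁻¹ ≡ 21704.
x ≡ 35469⁻¹·51003 ≡ 21704·51003 ≡ 53197 (mod 71845).

53197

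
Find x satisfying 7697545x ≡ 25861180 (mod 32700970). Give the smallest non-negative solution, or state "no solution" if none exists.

14698

First find gcd(7697545, 32700970):
32700970 = 4·7697545 + 1910790
7697545 = 4·1910790 + 54385
1910790 = 35·54385 + 7315
54385 = 7·7315 + 3180
7315 = 2·3180 + 955
3180 = 3·955 + 315
955 = 3·315 + 10
315 = 31·10 + 5
10 = 2·5 + 0
gcd = 5 and 5 | 25861180, so solutions exist. Divide through by 5: 1539509x ≡ 5172236 (mod 6540194).
Now find 1539509⁻¹ mod 6540194:
6540194 = 4·1539509 + 382158
1539509 = 4·382158 + 10877
382158 = 35·10877 + 1463
10877 = 7·1463 + 636
1463 = 2·636 + 191
636 = 3·191 + 63
191 = 3·63 + 2
63 = 31·2 + 1
2 = 2·1 + 0
Back-substitute:
1 = 63 − 31·2
1 = −31·191 + 94·63
1 = 94·636 − 313·191
1 = −313·1463 + 720·636
1 = 720·10877 − 5353·1463
1 = −5353·382158 + 188075·10877
1 = 188075·1539509 − 757653·382158
1 = −757653·6540194 + 3218687·1539509
So 1539509⁻¹ ≡ 3218687 (mod 6540194).
Then x ≡ 3218687·5172236 ≡ 14698 (mod 6540194); the smallest non-negative solution is x = 14698.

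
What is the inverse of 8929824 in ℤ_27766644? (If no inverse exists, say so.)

Compute gcd(8929824, 27766644):
27766644 = 3×8929824 + 977172
8929824 = 9×977172 + 135276
977172 = 7×135276 + 30240
135276 = 4×30240 + 14316
30240 = 2×14316 + 1608
14316 = 8×1608 + 1452
1608 = 1×1452 + 156
1452 = 9×156 + 48
156 = 3×48 + 12
48 = 4×12 + 0
Since gcd = 12 > 1, 8929824 is not a unit mod 27766644.

no inverse exists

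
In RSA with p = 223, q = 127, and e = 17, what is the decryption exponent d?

19745

φ(n) = (p−1)(q−1) = 222·126 = 27972.
Need d with 17·d ≡ 1 (mod 27972). Apply the extended Euclidean algorithm:
27972 = 1645*17 + 7
17 = 2*7 + 3
7 = 2*3 + 1
3 = 3*1 + 0
Back-substitute:
1 = 7 − 2·3
1 = −2·17 + 5·7
1 = 5·27972 − 8227·17
So 17·(-8227) ≡ 1 (mod 27972), hence d ≡ -8227 ≡ 19745 (mod 27972).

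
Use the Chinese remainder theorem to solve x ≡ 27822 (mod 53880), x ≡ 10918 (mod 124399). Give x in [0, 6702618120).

5425797702

Write x = 27822 + 53880·k. Then 53880·k ≡ 10918 − 27822 ≡ 107495 (mod 124399).
Need 53880⁻¹ mod 124399. Extended Euclid on (124399, 53880):
124399 = 2×53880 + 16639
53880 = 3×16639 + 3963
16639 = 4×3963 + 787
3963 = 5×787 + 28
787 = 28×28 + 3
28 = 9×3 + 1
3 = 3×1 + 0
Back-substitute:
1 = 28 − 9·3
1 = −9·787 + 253·28
1 = 253·3963 − 1274·787
1 = −1274·16639 + 5349·3963
1 = 5349·53880 − 17321·16639
1 = −17321·124399 + 39991·53880
53880⁻¹ ≡ 39991 (mod 124399), so k ≡ 39991·107495 ≡ 100701 (mod 124399).
x = 27822 + 53880·100701 = 5425797702.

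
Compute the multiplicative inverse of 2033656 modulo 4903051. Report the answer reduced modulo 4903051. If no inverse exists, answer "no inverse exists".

Extended Euclidean algorithm:
4903051 = 2·2033656 + 835739
2033656 = 2·835739 + 362178
835739 = 2·362178 + 111383
362178 = 3·111383 + 28029
111383 = 3·28029 + 27296
28029 = 1·27296 + 733
27296 = 37·733 + 175
733 = 4·175 + 33
175 = 5·33 + 10
33 = 3·10 + 3
10 = 3·3 + 1
3 = 3·1 + 0
gcd = 1, so the inverse exists. Back-substitute:
1 = 10 − 3·3
1 = −3·33 + 10·10
1 = 10·175 − 53·33
1 = −53·733 + 222·175
1 = 222·27296 − 8267·733
1 = −8267·28029 + 8489·27296
1 = 8489·111383 − 33734·28029
1 = −33734·362178 + 109691·111383
1 = 109691·835739 − 253116·362178
1 = −253116·2033656 + 615923·835739
1 = 615923·4903051 − 1484962·2033656
Thus 2033656·(-1484962) ≡ 1 (mod 4903051); reducing, -1484962 mod 4903051 = 3418089.

3418089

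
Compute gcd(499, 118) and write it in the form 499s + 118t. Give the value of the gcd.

1

Apply Euclid's algorithm to 499 and 118:
499 = 4*118 + 27
118 = 4*27 + 10
27 = 2*10 + 7
10 = 1*7 + 3
7 = 2*3 + 1
3 = 3*1 + 0
gcd(499, 118) = 1.
Working backward:
1 = 7 − 2·3
1 = −2·10 + 3·7
1 = 3·27 − 8·10
1 = −8·118 + 35·27
1 = 35·499 − 148·118
So 1 = (35)·499 + (-148)·118.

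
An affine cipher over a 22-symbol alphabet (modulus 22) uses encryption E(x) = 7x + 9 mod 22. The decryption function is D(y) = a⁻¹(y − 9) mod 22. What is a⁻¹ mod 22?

19

Extended Euclidean algorithm:
22 = 3*7 + 1
7 = 7*1 + 0
The gcd is 1. Working backward:
1 = 22 − 3·7
Hence 7⁻¹ ≡ -3 ≡ 19 (mod 22).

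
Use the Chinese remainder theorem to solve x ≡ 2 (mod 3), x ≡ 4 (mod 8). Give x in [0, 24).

20

Write x = 2 + 3·k. Then 3·k ≡ 4 − 2 ≡ 2 (mod 8).
Need 3⁻¹ mod 8. Extended Euclid on (8, 3):
8 = 2·3 + 2
3 = 1·2 + 1
2 = 2·1 + 0
Back-substitute:
1 = 3 − 2
1 = −8 + 3·3
3⁻¹ ≡ 3 (mod 8), so k ≡ 3·2 ≡ 6 (mod 8).
x = 2 + 3·6 = 20.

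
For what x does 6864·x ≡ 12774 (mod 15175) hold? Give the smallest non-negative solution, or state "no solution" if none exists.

First find gcd(6864, 15175):
15175 = 2×6864 + 1447
6864 = 4×1447 + 1076
1447 = 1×1076 + 371
1076 = 2×371 + 334
371 = 1×334 + 37
334 = 9×37 + 1
37 = 37×1 + 0
gcd = 1, so a unique solution mod 15175 exists.
Back-substitute for the Bézout coefficients:
1 = 334 − 9·37
1 = −9·371 + 10·334
1 = 10·1076 − 29·371
1 = −29·1447 + 39·1076
1 = 39·6864 − 185·1447
1 = −185·15175 + 409·6864
So 6864·(409) ≡ 1 (mod 15175), giving 6864⁻¹ ≡ 409.
x ≡ 6864⁻¹·12774 ≡ 409·12774 ≡ 4366 (mod 15175).

4366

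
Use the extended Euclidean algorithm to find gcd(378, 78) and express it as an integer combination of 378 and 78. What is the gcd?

Apply Euclid's algorithm to 378 and 78:
378 = 4·78 + 66
78 = 1·66 + 12
66 = 5·12 + 6
12 = 2·6 + 0
gcd(378, 78) = 6.
Working backward:
6 = 66 − 5·12
6 = −5·78 + 6·66
6 = 6·378 − 29·78
So 6 = (6)·378 + (-29)·78.

6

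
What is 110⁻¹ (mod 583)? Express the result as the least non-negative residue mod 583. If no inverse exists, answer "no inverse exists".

no inverse exists

Euclidean algorithm on 583, 110:
583 = 5×110 + 33
110 = 3×33 + 11
33 = 3×11 + 0
The gcd is 11, not 1, hence no inverse exists.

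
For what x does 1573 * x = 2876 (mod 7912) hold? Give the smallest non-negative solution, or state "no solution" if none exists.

6596

First find gcd(1573, 7912):
7912 = 5*1573 + 47
1573 = 33*47 + 22
47 = 2*22 + 3
22 = 7*3 + 1
3 = 3*1 + 0
gcd = 1, so a unique solution mod 7912 exists.
Back-substitute for the Bézout coefficients:
1 = 22 − 7·3
1 = −7·47 + 15·22
1 = 15·1573 − 502·47
1 = −502·7912 + 2525·1573
So 1573·(2525) ≡ 1 (mod 7912), giving 1573⁻¹ ≡ 2525.
x ≡ 1573⁻¹·2876 ≡ 2525·2876 ≡ 6596 (mod 7912).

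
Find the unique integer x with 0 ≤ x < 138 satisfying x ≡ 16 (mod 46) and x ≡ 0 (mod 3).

108

Write x = 16 + 46·k. Then 46·k ≡ 0 − 16 ≡ 2 (mod 3).
Need 46⁻¹ mod 3. Extended Euclid on (3, 1):
3 = 3·1 + 0
46⁻¹ ≡ 1 (mod 3), so k ≡ 1·2 ≡ 2 (mod 3).
x = 16 + 46·2 = 108.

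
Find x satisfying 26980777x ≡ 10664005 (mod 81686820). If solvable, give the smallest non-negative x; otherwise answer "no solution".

56530705

First find gcd(26980777, 81686820):
81686820 = 3·26980777 + 744489
26980777 = 36·744489 + 179173
744489 = 4·179173 + 27797
179173 = 6·27797 + 12391
27797 = 2·12391 + 3015
12391 = 4·3015 + 331
3015 = 9·331 + 36
331 = 9·36 + 7
36 = 5·7 + 1
7 = 7·1 + 0
gcd = 1, so a unique solution mod 81686820 exists.
Back-substitute for the Bézout coefficients:
1 = 36 − 5·7
1 = −5·331 + 46·36
1 = 46·3015 − 419·331
1 = −419·12391 + 1722·3015
1 = 1722·27797 − 3863·12391
1 = −3863·179173 + 24900·27797
1 = 24900·744489 − 103463·179173
1 = −103463·26980777 + 3749568·744489
1 = 3749568·81686820 − 11352167·26980777
So 26980777·(-11352167) ≡ 1 (mod 81686820), giving 26980777⁻¹ ≡ 70334653.
x ≡ 26980777⁻¹·10664005 ≡ 70334653·10664005 ≡ 56530705 (mod 81686820).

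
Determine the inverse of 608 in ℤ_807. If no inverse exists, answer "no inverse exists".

Apply the Euclidean algorithm to 807 and 608:
807 = 1×608 + 199
608 = 3×199 + 11
199 = 18×11 + 1
11 = 11×1 + 0
gcd = 1, so the inverse exists. Back-substitute:
1 = 199 − 18·11
1 = −18·608 + 55·199
1 = 55·807 − 73·608
Hence 608⁻¹ ≡ -73 ≡ 734 (mod 807).

734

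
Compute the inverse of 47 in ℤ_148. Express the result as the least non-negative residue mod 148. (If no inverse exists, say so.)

63

Extended Euclidean algorithm:
148 = 3*47 + 7
47 = 6*7 + 5
7 = 1*5 + 2
5 = 2*2 + 1
2 = 2*1 + 0
Since gcd(47, 148) = 1, back-substitute to write 1 as a combination:
1 = 5 − 2·2
1 = −2·7 + 3·5
1 = 3·47 − 20·7
1 = −20·148 + 63·47
So 47·63 ≡ 1 (mod 148).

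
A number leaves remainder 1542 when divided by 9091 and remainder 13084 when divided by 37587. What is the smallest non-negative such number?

Write x = 1542 + 9091·k. Then 9091·k ≡ 13084 − 1542 ≡ 11542 (mod 37587).
Need 9091⁻¹ mod 37587. Extended Euclid on (37587, 9091):
37587 = 4·9091 + 1223
9091 = 7·1223 + 530
1223 = 2·530 + 163
530 = 3·163 + 41
163 = 3·41 + 40
41 = 1·40 + 1
40 = 40·1 + 0
Back-substitute:
1 = 41 − 40
1 = −163 + 4·41
1 = 4·530 − 13·163
1 = −13·1223 + 30·530
1 = 30·9091 − 223·1223
1 = −223·37587 + 922·9091
9091⁻¹ ≡ 922 (mod 37587), so k ≡ 922·11542 ≡ 4603 (mod 37587).
x = 1542 + 9091·4603 = 41847415.

41847415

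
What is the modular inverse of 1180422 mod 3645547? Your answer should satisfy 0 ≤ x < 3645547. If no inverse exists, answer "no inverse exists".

322216

Run Euclid on (3645547, 1180422):
3645547 = 3·1180422 + 104281
1180422 = 11·104281 + 33331
104281 = 3·33331 + 4288
33331 = 7·4288 + 3315
4288 = 1·3315 + 973
3315 = 3·973 + 396
973 = 2·396 + 181
396 = 2·181 + 34
181 = 5·34 + 11
34 = 3·11 + 1
11 = 11·1 + 0
Since gcd(1180422, 3645547) = 1, back-substitute to write 1 as a combination:
1 = 34 − 3·11
1 = −3·181 + 16·34
1 = 16·396 − 35·181
1 = −35·973 + 86·396
1 = 86·3315 − 293·973
1 = −293·4288 + 379·3315
1 = 379·33331 − 2946·4288
1 = −2946·104281 + 9217·33331
1 = 9217·1180422 − 104333·104281
1 = −104333·3645547 + 322216·1180422
So 1180422·322216 ≡ 1 (mod 3645547).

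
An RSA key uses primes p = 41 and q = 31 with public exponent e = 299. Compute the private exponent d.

899

φ(n) = (p−1)(q−1) = 40·30 = 1200.
Need d with 299·d ≡ 1 (mod 1200). Apply the extended Euclidean algorithm:
1200 = 4*299 + 4
299 = 74*4 + 3
4 = 1*3 + 1
3 = 3*1 + 0
Back-substitute:
1 = 4 − 3
1 = −299 + 75·4
1 = 75·1200 − 301·299
So 299·(-301) ≡ 1 (mod 1200), hence d ≡ -301 ≡ 899 (mod 1200).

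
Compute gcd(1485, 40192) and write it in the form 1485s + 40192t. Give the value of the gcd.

1

Repeated division:
40192 = 27*1485 + 97
1485 = 15*97 + 30
97 = 3*30 + 7
30 = 4*7 + 2
7 = 3*2 + 1
2 = 2*1 + 0
gcd(1485, 40192) = 1.
Back-substituting:
1 = 7 − 3·2
1 = −3·30 + 13·7
1 = 13·97 − 42·30
1 = −42·1485 + 643·97
1 = 643·40192 − 17403·1485
So 1 = (643)·40192 + (-17403)·1485.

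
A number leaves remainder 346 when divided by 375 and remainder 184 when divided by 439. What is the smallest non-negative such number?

Write x = 346 + 375·k. Then 375·k ≡ 184 − 346 ≡ 277 (mod 439).
Need 375⁻¹ mod 439. Extended Euclid on (439, 375):
439 = 1·375 + 64
375 = 5·64 + 55
64 = 1·55 + 9
55 = 6·9 + 1
9 = 9·1 + 0
Back-substitute:
1 = 55 − 6·9
1 = −6·64 + 7·55
1 = 7·375 − 41·64
1 = −41·439 + 48·375
375⁻¹ ≡ 48 (mod 439), so k ≡ 48·277 ≡ 126 (mod 439).
x = 346 + 375·126 = 47596.

47596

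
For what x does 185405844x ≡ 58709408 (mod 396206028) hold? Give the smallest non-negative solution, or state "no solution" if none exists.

no solution

gcd(185405844, 396206028):
396206028 = 2×185405844 + 25394340
185405844 = 7×25394340 + 7645464
25394340 = 3×7645464 + 2457948
7645464 = 3×2457948 + 271620
2457948 = 9×271620 + 13368
271620 = 20×13368 + 4260
13368 = 3×4260 + 588
4260 = 7×588 + 144
588 = 4×144 + 12
144 = 12×12 + 0
gcd = 12, but 12 ∤ 58709408, so the congruence has no solution.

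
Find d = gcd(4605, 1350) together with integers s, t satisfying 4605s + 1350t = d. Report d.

15

Apply Euclid's algorithm to 4605 and 1350:
4605 = 3×1350 + 555
1350 = 2×555 + 240
555 = 2×240 + 75
240 = 3×75 + 15
75 = 5×15 + 0
gcd(4605, 1350) = 15.
Back-substituting:
15 = 240 − 3·75
15 = −3·555 + 7·240
15 = 7·1350 − 17·555
15 = −17·4605 + 58·1350
So 15 = (-17)·4605 + (58)·1350.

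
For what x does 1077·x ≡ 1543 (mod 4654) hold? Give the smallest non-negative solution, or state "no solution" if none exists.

2901

First find gcd(1077, 4654):
4654 = 4×1077 + 346
1077 = 3×346 + 39
346 = 8×39 + 34
39 = 1×34 + 5
34 = 6×5 + 4
5 = 1×4 + 1
4 = 4×1 + 0
gcd = 1, so a unique solution mod 4654 exists.
Back-substitute for the Bézout coefficients:
1 = 5 − 4
1 = −34 + 7·5
1 = 7·39 − 8·34
1 = −8·346 + 71·39
1 = 71·1077 − 221·346
1 = −221·4654 + 955·1077
So 1077·(955) ≡ 1 (mod 4654), giving 1077⁻¹ ≡ 955.
x ≡ 1077⁻¹·1543 ≡ 955·1543 ≡ 2901 (mod 4654).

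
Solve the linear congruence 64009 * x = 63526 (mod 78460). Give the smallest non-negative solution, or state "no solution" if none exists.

First find gcd(64009, 78460):
78460 = 1×64009 + 14451
64009 = 4×14451 + 6205
14451 = 2×6205 + 2041
6205 = 3×2041 + 82
2041 = 24×82 + 73
82 = 1×73 + 9
73 = 8×9 + 1
9 = 9×1 + 0
gcd = 1, so a unique solution mod 78460 exists.
Back-substitute for the Bézout coefficients:
1 = 73 − 8·9
1 = −8·82 + 9·73
1 = 9·2041 − 224·82
1 = −224·6205 + 681·2041
1 = 681·14451 − 1586·6205
1 = −1586·64009 + 7025·14451
1 = 7025·78460 − 8611·64009
So 64009·(-8611) ≡ 1 (mod 78460), giving 64009⁻¹ ≡ 69849.
x ≡ 64009⁻¹·63526 ≡ 69849·63526 ≡ 734 (mod 78460).

734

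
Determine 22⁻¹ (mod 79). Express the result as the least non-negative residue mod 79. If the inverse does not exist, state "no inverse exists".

Extended Euclidean algorithm:
79 = 3×22 + 13
22 = 1×13 + 9
13 = 1×9 + 4
9 = 2×4 + 1
4 = 4×1 + 0
Since gcd(22, 79) = 1, back-substitute to write 1 as a combination:
1 = 9 − 2·4
1 = −2·13 + 3·9
1 = 3·22 − 5·13
1 = −5·79 + 18·22
So 22·18 ≡ 1 (mod 79).

18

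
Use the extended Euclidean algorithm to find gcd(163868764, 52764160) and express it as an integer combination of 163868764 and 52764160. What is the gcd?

4

Repeated division:
163868764 = 3×52764160 + 5576284
52764160 = 9×5576284 + 2577604
5576284 = 2×2577604 + 421076
2577604 = 6×421076 + 51148
421076 = 8×51148 + 11892
51148 = 4×11892 + 3580
11892 = 3×3580 + 1152
3580 = 3×1152 + 124
1152 = 9×124 + 36
124 = 3×36 + 16
36 = 2×16 + 4
16 = 4×4 + 0
gcd(163868764, 52764160) = 4.
Working backward:
4 = 36 − 2·16
4 = −2·124 + 7·36
4 = 7·1152 − 65·124
4 = −65·3580 + 202·1152
4 = 202·11892 − 671·3580
4 = −671·51148 + 2886·11892
4 = 2886·421076 − 23759·51148
4 = −23759·2577604 + 145440·421076
4 = 145440·5576284 − 314639·2577604
4 = −314639·52764160 + 2977191·5576284
4 = 2977191·163868764 − 9246212·52764160
So 4 = (2977191)·163868764 + (-9246212)·52764160.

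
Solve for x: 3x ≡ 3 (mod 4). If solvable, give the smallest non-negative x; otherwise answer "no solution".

First find gcd(3, 4):
4 = 1·3 + 1
3 = 3·1 + 0
gcd = 1, so a unique solution mod 4 exists.
Back-substitute for the Bézout coefficients:
1 = 4 − 3
So 3·(-1) ≡ 1 (mod 4), giving 3⁻¹ ≡ 3.
x ≡ 3⁻¹·3 ≡ 3·3 ≡ 1 (mod 4).

1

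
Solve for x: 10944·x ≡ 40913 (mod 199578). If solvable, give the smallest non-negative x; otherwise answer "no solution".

gcd(10944, 199578):
199578 = 18×10944 + 2586
10944 = 4×2586 + 600
2586 = 4×600 + 186
600 = 3×186 + 42
186 = 4×42 + 18
42 = 2×18 + 6
18 = 3×6 + 0
gcd = 6, but 6 ∤ 40913, so the congruence has no solution.

no solution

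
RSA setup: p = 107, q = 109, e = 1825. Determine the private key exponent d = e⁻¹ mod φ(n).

φ(n) = (p−1)(q−1) = 106·108 = 11448.
Need d with 1825·d ≡ 1 (mod 11448). Apply the extended Euclidean algorithm:
11448 = 6×1825 + 498
1825 = 3×498 + 331
498 = 1×331 + 167
331 = 1×167 + 164
167 = 1×164 + 3
164 = 54×3 + 2
3 = 1×2 + 1
2 = 2×1 + 0
Back-substitute:
1 = 3 − 2
1 = −164 + 55·3
1 = 55·167 − 56·164
1 = −56·331 + 111·167
1 = 111·498 − 167·331
1 = −167·1825 + 612·498
1 = 612·11448 − 3839·1825
So 1825·(-3839) ≡ 1 (mod 11448), hence d ≡ -3839 ≡ 7609 (mod 11448).

7609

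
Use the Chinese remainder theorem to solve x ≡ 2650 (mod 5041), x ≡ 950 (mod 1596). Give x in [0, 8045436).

Write x = 2650 + 5041·k. Then 5041·k ≡ 950 − 2650 ≡ 1492 (mod 1596).
Need 5041⁻¹ mod 1596. Extended Euclid on (1596, 253):
1596 = 6*253 + 78
253 = 3*78 + 19
78 = 4*19 + 2
19 = 9*2 + 1
2 = 2*1 + 0
Back-substitute:
1 = 19 − 9·2
1 = −9·78 + 37·19
1 = 37·253 − 120·78
1 = −120·1596 + 757·253
5041⁻¹ ≡ 757 (mod 1596), so k ≡ 757·1492 ≡ 1072 (mod 1596).
x = 2650 + 5041·1072 = 5406602.

5406602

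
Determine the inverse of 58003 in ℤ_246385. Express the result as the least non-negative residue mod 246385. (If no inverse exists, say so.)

136452

Extended Euclidean algorithm:
246385 = 4×58003 + 14373
58003 = 4×14373 + 511
14373 = 28×511 + 65
511 = 7×65 + 56
65 = 1×56 + 9
56 = 6×9 + 2
9 = 4×2 + 1
2 = 2×1 + 0
The gcd is 1. Working backward:
1 = 9 − 4·2
1 = −4·56 + 25·9
1 = 25·65 − 29·56
1 = −29·511 + 228·65
1 = 228·14373 − 6413·511
1 = −6413·58003 + 25880·14373
1 = 25880·246385 − 109933·58003
Thus 58003·(-109933) ≡ 1 (mod 246385); reducing, -109933 mod 246385 = 136452.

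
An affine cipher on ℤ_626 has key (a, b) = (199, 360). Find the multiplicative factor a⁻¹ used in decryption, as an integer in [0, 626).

151

gcd(626, 199) by repeated division:
626 = 3*199 + 29
199 = 6*29 + 25
29 = 1*25 + 4
25 = 6*4 + 1
4 = 4*1 + 0
The gcd is 1. Working backward:
1 = 25 − 6·4
1 = −6·29 + 7·25
1 = 7·199 − 48·29
1 = −48·626 + 151·199
So 199·151 ≡ 1 (mod 626).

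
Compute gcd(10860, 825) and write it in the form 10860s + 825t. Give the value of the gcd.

Repeated division:
10860 = 13*825 + 135
825 = 6*135 + 15
135 = 9*15 + 0
gcd(10860, 825) = 15.
Back-substituting:
15 = 825 − 6·135
15 = −6·10860 + 79·825
So 15 = (-6)·10860 + (79)·825.

15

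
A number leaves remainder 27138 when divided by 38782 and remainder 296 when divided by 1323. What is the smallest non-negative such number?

29540240

Write x = 27138 + 38782·k. Then 38782·k ≡ 296 − 27138 ≡ 941 (mod 1323).
Need 38782⁻¹ mod 1323. Extended Euclid on (1323, 415):
1323 = 3*415 + 78
415 = 5*78 + 25
78 = 3*25 + 3
25 = 8*3 + 1
3 = 3*1 + 0
Back-substitute:
1 = 25 − 8·3
1 = −8·78 + 25·25
1 = 25·415 − 133·78
1 = −133·1323 + 424·415
38782⁻¹ ≡ 424 (mod 1323), so k ≡ 424·941 ≡ 761 (mod 1323).
x = 27138 + 38782·761 = 29540240.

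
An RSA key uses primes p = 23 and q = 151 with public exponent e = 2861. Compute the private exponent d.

1541

φ(n) = (p−1)(q−1) = 22·150 = 3300.
Need d with 2861·d ≡ 1 (mod 3300). Apply the extended Euclidean algorithm:
3300 = 1·2861 + 439
2861 = 6·439 + 227
439 = 1·227 + 212
227 = 1·212 + 15
212 = 14·15 + 2
15 = 7·2 + 1
2 = 2·1 + 0
Back-substitute:
1 = 15 − 7·2
1 = −7·212 + 99·15
1 = 99·227 − 106·212
1 = −106·439 + 205·227
1 = 205·2861 − 1336·439
1 = −1336·3300 + 1541·2861
So 2861·1541 ≡ 1 (mod 3300), hence d = 1541.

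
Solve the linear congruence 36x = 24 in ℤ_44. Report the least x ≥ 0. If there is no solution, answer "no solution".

First find gcd(36, 44):
44 = 1×36 + 8
36 = 4×8 + 4
8 = 2×4 + 0
gcd = 4 and 4 | 24, so solutions exist. Divide through by 4: 9x ≡ 6 (mod 11).
Now find 9⁻¹ mod 11:
11 = 1*9 + 2
9 = 4*2 + 1
2 = 2*1 + 0
Back-substitute:
1 = 9 − 4·2
1 = −4·11 + 5·9
So 9⁻¹ ≡ 5 (mod 11).
Then x ≡ 5·6 ≡ 8 (mod 11); the smallest non-negative solution is x = 8.

8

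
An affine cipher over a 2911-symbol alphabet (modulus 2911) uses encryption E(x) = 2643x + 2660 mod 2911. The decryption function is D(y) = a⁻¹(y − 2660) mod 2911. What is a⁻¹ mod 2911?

Extended Euclidean algorithm:
2911 = 1·2643 + 268
2643 = 9·268 + 231
268 = 1·231 + 37
231 = 6·37 + 9
37 = 4·9 + 1
9 = 9·1 + 0
The gcd is 1. Working backward:
1 = 37 − 4·9
1 = −4·231 + 25·37
1 = 25·268 − 29·231
1 = −29·2643 + 286·268
1 = 286·2911 − 315·2643
So 2643·(-315) ≡ 1 (mod 2911), and -315 ≡ 2596 (mod 2911).

2596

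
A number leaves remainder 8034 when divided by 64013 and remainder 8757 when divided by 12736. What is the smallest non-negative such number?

764003189

Write x = 8034 + 64013·k. Then 64013·k ≡ 8757 − 8034 ≡ 723 (mod 12736).
Need 64013⁻¹ mod 12736. Extended Euclid on (12736, 333):
12736 = 38*333 + 82
333 = 4*82 + 5
82 = 16*5 + 2
5 = 2*2 + 1
2 = 2*1 + 0
Back-substitute:
1 = 5 − 2·2
1 = −2·82 + 33·5
1 = 33·333 − 134·82
1 = −134·12736 + 5125·333
64013⁻¹ ≡ 5125 (mod 12736), so k ≡ 5125·723 ≡ 11935 (mod 12736).
x = 8034 + 64013·11935 = 764003189.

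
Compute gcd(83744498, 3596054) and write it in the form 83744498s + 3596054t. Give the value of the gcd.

2

Repeated division:
83744498 = 23*3596054 + 1035256
3596054 = 3*1035256 + 490286
1035256 = 2*490286 + 54684
490286 = 8*54684 + 52814
54684 = 1*52814 + 1870
52814 = 28*1870 + 454
1870 = 4*454 + 54
454 = 8*54 + 22
54 = 2*22 + 10
22 = 2*10 + 2
10 = 5*2 + 0
gcd(83744498, 3596054) = 2.
Back-substituting:
2 = 22 − 2·10
2 = −2·54 + 5·22
2 = 5·454 − 42·54
2 = −42·1870 + 173·454
2 = 173·52814 − 4886·1870
2 = −4886·54684 + 5059·52814
2 = 5059·490286 − 45358·54684
2 = −45358·1035256 + 95775·490286
2 = 95775·3596054 − 332683·1035256
2 = −332683·83744498 + 7747484·3596054
So 2 = (-332683)·83744498 + (7747484)·3596054.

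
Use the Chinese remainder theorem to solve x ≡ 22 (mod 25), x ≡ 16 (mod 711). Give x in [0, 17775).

Write x = 22 + 25·k. Then 25·k ≡ 16 − 22 ≡ 705 (mod 711).
Need 25⁻¹ mod 711. Extended Euclid on (711, 25):
711 = 28×25 + 11
25 = 2×11 + 3
11 = 3×3 + 2
3 = 1×2 + 1
2 = 2×1 + 0
Back-substitute:
1 = 3 − 2
1 = −11 + 4·3
1 = 4·25 − 9·11
1 = −9·711 + 256·25
25⁻¹ ≡ 256 (mod 711), so k ≡ 256·705 ≡ 597 (mod 711).
x = 22 + 25·597 = 14947.

14947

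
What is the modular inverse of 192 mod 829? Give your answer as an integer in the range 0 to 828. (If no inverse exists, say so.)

Extended Euclidean algorithm:
829 = 4*192 + 61
192 = 3*61 + 9
61 = 6*9 + 7
9 = 1*7 + 2
7 = 3*2 + 1
2 = 2*1 + 0
The gcd is 1. Working backward:
1 = 7 − 3·2
1 = −3·9 + 4·7
1 = 4·61 − 27·9
1 = −27·192 + 85·61
1 = 85·829 − 367·192
Hence 192⁻¹ ≡ -367 ≡ 462 (mod 829).

462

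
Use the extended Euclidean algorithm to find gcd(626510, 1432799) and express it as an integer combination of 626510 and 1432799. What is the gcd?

Repeated division:
1432799 = 2·626510 + 179779
626510 = 3·179779 + 87173
179779 = 2·87173 + 5433
87173 = 16·5433 + 245
5433 = 22·245 + 43
245 = 5·43 + 30
43 = 1·30 + 13
30 = 2·13 + 4
13 = 3·4 + 1
4 = 4·1 + 0
gcd(626510, 1432799) = 1.
Express as a combination:
1 = 13 − 3·4
1 = −3·30 + 7·13
1 = 7·43 − 10·30
1 = −10·245 + 57·43
1 = 57·5433 − 1264·245
1 = −1264·87173 + 20281·5433
1 = 20281·179779 − 41826·87173
1 = −41826·626510 + 145759·179779
1 = 145759·1432799 − 333344·626510
So 1 = (145759)·1432799 + (-333344)·626510.

1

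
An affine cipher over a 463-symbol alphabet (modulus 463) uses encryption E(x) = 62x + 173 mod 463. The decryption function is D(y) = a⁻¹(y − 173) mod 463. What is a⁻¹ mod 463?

351

Extended Euclidean algorithm:
463 = 7×62 + 29
62 = 2×29 + 4
29 = 7×4 + 1
4 = 4×1 + 0
The gcd is 1. Working backward:
1 = 29 − 7·4
1 = −7·62 + 15·29
1 = 15·463 − 112·62
So 62·(-112) ≡ 1 (mod 463), and -112 ≡ 351 (mod 463).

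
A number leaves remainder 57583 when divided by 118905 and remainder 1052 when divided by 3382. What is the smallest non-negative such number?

Write x = 57583 + 118905·k. Then 118905·k ≡ 1052 − 57583 ≡ 963 (mod 3382).
Need 118905⁻¹ mod 3382. Extended Euclid on (3382, 535):
3382 = 6×535 + 172
535 = 3×172 + 19
172 = 9×19 + 1
19 = 19×1 + 0
Back-substitute:
1 = 172 − 9·19
1 = −9·535 + 28·172
1 = 28·3382 − 177·535
118905⁻¹ ≡ 3205 (mod 3382), so k ≡ 3205·963 ≡ 2031 (mod 3382).
x = 57583 + 118905·2031 = 241553638.

241553638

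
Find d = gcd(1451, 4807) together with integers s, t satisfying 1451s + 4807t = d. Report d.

1

Apply Euclid's algorithm to 4807 and 1451:
4807 = 3*1451 + 454
1451 = 3*454 + 89
454 = 5*89 + 9
89 = 9*9 + 8
9 = 1*8 + 1
8 = 8*1 + 0
gcd(1451, 4807) = 1.
Working backward:
1 = 9 − 8
1 = −89 + 10·9
1 = 10·454 − 51·89
1 = −51·1451 + 163·454
1 = 163·4807 − 540·1451
So 1 = (163)·4807 + (-540)·1451.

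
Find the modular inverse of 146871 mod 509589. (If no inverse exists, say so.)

no inverse exists

Compute gcd(146871, 509589):
509589 = 3·146871 + 68976
146871 = 2·68976 + 8919
68976 = 7·8919 + 6543
8919 = 1·6543 + 2376
6543 = 2·2376 + 1791
2376 = 1·1791 + 585
1791 = 3·585 + 36
585 = 16·36 + 9
36 = 4·9 + 0
The gcd is 9, not 1, hence no inverse exists.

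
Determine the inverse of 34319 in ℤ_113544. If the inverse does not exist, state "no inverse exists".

34223

Run Euclid on (113544, 34319):
113544 = 3×34319 + 10587
34319 = 3×10587 + 2558
10587 = 4×2558 + 355
2558 = 7×355 + 73
355 = 4×73 + 63
73 = 1×63 + 10
63 = 6×10 + 3
10 = 3×3 + 1
3 = 3×1 + 0
gcd = 1, so the inverse exists. Back-substitute:
1 = 10 − 3·3
1 = −3·63 + 19·10
1 = 19·73 − 22·63
1 = −22·355 + 107·73
1 = 107·2558 − 771·355
1 = −771·10587 + 3191·2558
1 = 3191·34319 − 10344·10587
1 = −10344·113544 + 34223·34319
So 34319·34223 ≡ 1 (mod 113544).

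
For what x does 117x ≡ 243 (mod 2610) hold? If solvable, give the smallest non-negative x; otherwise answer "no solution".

69

First find gcd(117, 2610):
2610 = 22·117 + 36
117 = 3·36 + 9
36 = 4·9 + 0
gcd = 9 and 9 | 243, so solutions exist. Divide through by 9: 13x ≡ 27 (mod 290).
Now find 13⁻¹ mod 290:
290 = 22·13 + 4
13 = 3·4 + 1
4 = 4·1 + 0
Back-substitute:
1 = 13 − 3·4
1 = −3·290 + 67·13
So 13⁻¹ ≡ 67 (mod 290).
Then x ≡ 67·27 ≡ 69 (mod 290); the smallest non-negative solution is x = 69.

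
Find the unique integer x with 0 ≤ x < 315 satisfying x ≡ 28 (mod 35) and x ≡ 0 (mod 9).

63

Write x = 28 + 35·k. Then 35·k ≡ 0 − 28 ≡ 8 (mod 9).
Need 35⁻¹ mod 9. Extended Euclid on (9, 8):
9 = 1·8 + 1
8 = 8·1 + 0
Back-substitute:
1 = 9 − 8
35⁻¹ ≡ 8 (mod 9), so k ≡ 8·8 ≡ 1 (mod 9).
x = 28 + 35·1 = 63.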